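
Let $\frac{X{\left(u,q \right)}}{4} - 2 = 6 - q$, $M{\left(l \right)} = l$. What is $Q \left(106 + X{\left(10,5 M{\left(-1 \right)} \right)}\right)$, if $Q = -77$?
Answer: $-12166$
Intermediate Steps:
$X{\left(u,q \right)} = 32 - 4 q$ ($X{\left(u,q \right)} = 8 + 4 \left(6 - q\right) = 8 - \left(-24 + 4 q\right) = 32 - 4 q$)
$Q \left(106 + X{\left(10,5 M{\left(-1 \right)} \right)}\right) = - 77 \left(106 + \left(32 - 4 \cdot 5 \left(-1\right)\right)\right) = - 77 \left(106 + \left(32 - -20\right)\right) = - 77 \left(106 + \left(32 + 20\right)\right) = - 77 \left(106 + 52\right) = \left(-77\right) 158 = -12166$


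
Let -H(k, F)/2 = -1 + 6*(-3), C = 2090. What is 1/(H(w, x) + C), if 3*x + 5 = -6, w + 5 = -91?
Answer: 1/2128 ≈ 0.00046992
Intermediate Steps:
w = -96 (w = -5 - 91 = -96)
x = -11/3 (x = -5/3 + (⅓)*(-6) = -5/3 - 2 = -11/3 ≈ -3.6667)
H(k, F) = 38 (H(k, F) = -2*(-1 + 6*(-3)) = -2*(-1 - 18) = -2*(-19) = 38)
1/(H(w, x) + C) = 1/(38 + 2090) = 1/2128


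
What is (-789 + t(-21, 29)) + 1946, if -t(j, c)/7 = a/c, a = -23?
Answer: 33714/29 ≈ 1162.6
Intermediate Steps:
t(j, c) = 161/c (t(j, c) = -(-161)/c = 161/c)
(-789 + t(-21, 29)) + 1946 = (-789 + 161/29) + 1946 = -22720/29 + 1946 = 33714/29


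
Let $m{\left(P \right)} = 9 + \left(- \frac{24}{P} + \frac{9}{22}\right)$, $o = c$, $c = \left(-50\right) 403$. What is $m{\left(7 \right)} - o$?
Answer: $\frac{3104021}{154} \approx 20156.0$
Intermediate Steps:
$c = -20150$
$o = -20150$
$m{\left(P \right)} = \frac{207}{22} - \frac{24}{P}$ ($m{\left(P \right)} = 9 + \left(- \frac{24}{P} + 9 \cdot \frac{1}{22}\right) = 9 + \left(- \frac{24}{P} + \frac{9}{22}\right) = 9 + \left(\frac{9}{22} - \frac{24}{P}\right) = \frac{207}{22} - \frac{24}{P}$)
$m{\left(7 \right)} - o = \left(\frac{207}{22} - \frac{24}{7}\right) - -20150 = \left(\frac{207}{22} - \frac{24}{7}\right) + 20150 = \frac{921}{154} + 20150 = \frac{3104021}{154}$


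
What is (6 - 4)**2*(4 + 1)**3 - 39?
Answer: 461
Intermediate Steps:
(6 - 4)**2*(4 + 1)**3 - 39 = 2**2*5**3 - 39 = 4*125 - 39 = 500 - 39 = 461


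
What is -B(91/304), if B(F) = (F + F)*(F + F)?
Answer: -8281/23104 ≈ -0.35842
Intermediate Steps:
B(F) = 4*F**2 (B(F) = (2*F)*(2*F) = 4*F**2)
-B(91/304) = -4*(91/304)**2 = -4*8281/92416 = -1*8281/23104 = -8281/23104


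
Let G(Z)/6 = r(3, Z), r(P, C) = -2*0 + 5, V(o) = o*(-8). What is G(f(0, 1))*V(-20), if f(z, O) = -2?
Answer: 4800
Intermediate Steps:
V(o) = -8*o
r(P, C) = 5 (r(P, C) = 0 + 5 = 5)
G(Z) = 30 (G(Z) = 6*5 = 30)
G(f(0, 1))*V(-20) = 30*(-8*(-20)) = 30*160 = 4800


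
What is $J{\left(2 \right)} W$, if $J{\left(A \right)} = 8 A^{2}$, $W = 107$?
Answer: $3424$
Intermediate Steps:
$J{\left(2 \right)} W = 8 \cdot 2^{2} \cdot 107 = 8 \cdot 4 \cdot 107 = 32 \cdot 107 = 3424$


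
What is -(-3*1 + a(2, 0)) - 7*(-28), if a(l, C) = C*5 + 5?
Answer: 194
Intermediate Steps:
a(l, C) = 5 + 5*C (a(l, C) = 5*C + 5 = 5 + 5*C)
-(-3*1 + a(2, 0)) - 7*(-28) = -(-3*1 + (5 + 5*0)) - 7*(-28) = -(-3 + (5 + 0)) + 196 = -(-3 + 5) + 196 = -1*2 + 196 = -2 + 196 = 194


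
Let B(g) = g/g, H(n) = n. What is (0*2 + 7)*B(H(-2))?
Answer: 7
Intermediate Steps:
B(g) = 1
(0*2 + 7)*B(H(-2)) = (0*2 + 7)*1 = (0 + 7)*1 = 7*1 = 7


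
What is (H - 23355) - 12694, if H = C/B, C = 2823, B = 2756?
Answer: -99348221/2756 ≈ -36048.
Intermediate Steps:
H = 2823/2756 ≈ 1.0243
(H - 23355) - 12694 = (2823/2756 - 23355) - 12694 = -64363557/2756 - 12694 = -99348221/2756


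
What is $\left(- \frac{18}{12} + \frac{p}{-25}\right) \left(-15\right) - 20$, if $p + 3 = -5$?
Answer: $- \frac{23}{10} \approx -2.3$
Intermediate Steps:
$p = -8$ ($p = -3 - 5 = -8$)
$\left(- \frac{18}{12} + \frac{p}{-25}\right) \left(-15\right) - 20 = \left(- \frac{18}{12} - \frac{8}{-25}\right) \left(-15\right) - 20 = \left(\left(-18\right) \frac{1}{12} - - \frac{8}{25}\right) \left(-15\right) - 20 = \left(- \frac{3}{2} + \frac{8}{25}\right) \left(-15\right) - 20 = \left(- \frac{59}{50}\right) \left(-15\right) - 20 = \frac{177}{10} - 20 = - \frac{23}{10}$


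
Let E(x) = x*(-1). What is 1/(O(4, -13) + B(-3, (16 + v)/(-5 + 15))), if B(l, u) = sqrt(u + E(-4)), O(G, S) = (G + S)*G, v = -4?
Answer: -90/3227 - sqrt(130)/6454 ≈ -0.029656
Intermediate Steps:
E(x) = -x
O(G, S) = G*(G + S)
B(l, u) = sqrt(4 + u) (B(l, u) = sqrt(u - 1*(-4)) = sqrt(u + 4) = sqrt(4 + u))
1/(O(4, -13) + B(-3, (16 + v)/(-5 + 15))) = 1/(4*(4 - 13) + sqrt(4 + (16 - 4)/(-5 + 15))) = 1/(4*(-9) + sqrt(4 + 12/10)) = 1/(-36 + sqrt(4 + 12*(1/10))) = 1/(-36 + sqrt(4 + 6/5)) = 1/(-36 + sqrt(26/5)) = 1/(-36 + sqrt(130)/5)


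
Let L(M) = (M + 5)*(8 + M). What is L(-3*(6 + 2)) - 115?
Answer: 189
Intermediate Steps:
L(M) = (5 + M)*(8 + M)
L(-3*(6 + 2)) - 115 = (40 + (-3*(6 + 2))**2 + 13*(-3*(6 + 2))) - 115 = (40 + (-3*8)**2 + 13*(-3*8)) - 115 = (40 + (-24)**2 + 13*(-24)) - 115 = (40 + 576 - 312) - 115 = 304 - 115 = 189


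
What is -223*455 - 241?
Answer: -101706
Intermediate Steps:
-223*455 - 241 = -101465 - 241 = -101706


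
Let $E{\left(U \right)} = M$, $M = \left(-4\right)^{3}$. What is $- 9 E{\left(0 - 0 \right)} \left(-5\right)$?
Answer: $-2880$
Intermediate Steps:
$M = -64$
$E{\left(U \right)} = -64$
$- 9 E{\left(0 - 0 \right)} \left(-5\right) = \left(-9\right) \left(-64\right) \left(-5\right) = 576 \left(-5\right) = -2880$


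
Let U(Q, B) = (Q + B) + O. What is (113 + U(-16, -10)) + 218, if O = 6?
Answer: 311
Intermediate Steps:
U(Q, B) = 6 + B + Q (U(Q, B) = (Q + B) + 6 = (B + Q) + 6 = 6 + B + Q)
(113 + U(-16, -10)) + 218 = (113 + (6 - 10 - 16)) + 218 = (113 - 20) + 218 = 93 + 218 = 311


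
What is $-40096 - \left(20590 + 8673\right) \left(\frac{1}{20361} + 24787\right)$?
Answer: $- \frac{14769504499060}{20361} \approx -7.2538 \cdot 10^{8}$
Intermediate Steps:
$-40096 - \left(20590 + 8673\right) \left(\frac{1}{20361} + 24787\right) = -40096 - 29263 \left(\frac{1}{20361} + 24787\right) = -40096 - 29263 \cdot \frac{504688108}{20361} = -40096 - \frac{14768688104404}{20361} = - \frac{14769504499060}{20361}$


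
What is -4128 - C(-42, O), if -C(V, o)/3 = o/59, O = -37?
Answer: -243663/59 ≈ -4129.9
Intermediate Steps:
C(V, o) = -3*o/59
-4128 - C(-42, O) = -4128 - (-3)*(-37)/59 = -4128 - 1*111/59 = -4128 - 111/59 = -243663/59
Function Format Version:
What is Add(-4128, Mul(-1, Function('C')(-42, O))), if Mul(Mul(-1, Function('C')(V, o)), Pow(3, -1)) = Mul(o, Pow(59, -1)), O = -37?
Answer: Rational(-243663, 59) ≈ -4129.9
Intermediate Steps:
Function('C')(V, o) = Mul(Rational(-3, 59), o) (Function('C')(V, o) = Mul(-3, Mul(o, Pow(59, -1))) = Mul(-3, Mul(o, Rational(1, 59))) = Mul(-3, Mul(Rational(1, 59), o)) = Mul(Rational(-3, 59), o))
Add(-4128, Mul(-1, Function('C')(-42, O))) = Add(-4128, Mul(-1, Mul(Rational(-3, 59), -37))) = Add(-4128, Mul(-1, Rational(111, 59))) = Add(-4128, Rational(-111, 59)) = Rational(-243663, 59)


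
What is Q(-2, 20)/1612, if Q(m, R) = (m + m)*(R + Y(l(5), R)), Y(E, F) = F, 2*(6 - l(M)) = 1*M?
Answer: -40/403 ≈ -0.099256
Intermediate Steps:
l(M) = 6 - M/2
Q(m, R) = 4*R*m (Q(m, R) = (m + m)*(R + R) = (2*m)*(2*R) = 4*R*m)
Q(-2, 20)/1612 = (4*20*(-2))/1612 = -160*1/1612 = -40/403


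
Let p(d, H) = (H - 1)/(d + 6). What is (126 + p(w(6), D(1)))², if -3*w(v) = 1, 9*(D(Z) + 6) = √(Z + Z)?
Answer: (6363 + √2)²/2601 ≈ 15573.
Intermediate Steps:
D(Z) = -6 + √2*√Z/9 (D(Z) = -6 + √(Z + Z)/9 = -6 + √(2*Z)/9 = -6 + (√2*√Z)/9 = -6 + √2*√Z/9)
w(v) = -⅓ (w(v) = -⅓*1 = -⅓)
p(d, H) = (-1 + H)/(6 + d)
(126 + p(w(6), D(1)))² = (126 + (-1 + (-6 + √2*√1/9))/(6 - ⅓))² = (126 + (-1 + (-6 + (⅑)*√2*1))/(17/3))² = (126 + 3*(-1 + (-6 + √2/9))/17)² = (126 + 3*(-7 + √2/9)/17)² = (126 + (-21/17 + √2/51))² = (2121/17 + √2/51)²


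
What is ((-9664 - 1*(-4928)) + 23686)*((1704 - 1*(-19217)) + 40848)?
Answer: 1170522550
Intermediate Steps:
((-9664 - 1*(-4928)) + 23686)*((1704 - 1*(-19217)) + 40848) = ((-9664 + 4928) + 23686)*((1704 + 19217) + 40848) = (-4736 + 23686)*(20921 + 40848) = 18950*61769 = 1170522550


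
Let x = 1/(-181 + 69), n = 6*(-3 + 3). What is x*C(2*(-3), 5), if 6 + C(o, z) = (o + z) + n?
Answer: 1/16 ≈ 0.062500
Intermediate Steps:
n = 0 (n = 6*0 = 0)
C(o, z) = -6 + o + z (C(o, z) = -6 + ((o + z) + 0) = -6 + (o + z) = -6 + o + z)
x = -1/112 (x = 1/(-112) = -1/112 ≈ -0.0089286)
x*C(2*(-3), 5) = -(-6 + 2*(-3) + 5)/112 = -(-6 - 6 + 5)/112 = -1/112*(-7) = 1/16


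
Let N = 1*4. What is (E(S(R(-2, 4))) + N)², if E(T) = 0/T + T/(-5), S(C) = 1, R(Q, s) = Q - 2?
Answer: 361/25 ≈ 14.440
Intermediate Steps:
R(Q, s) = -2 + Q
E(T) = -T/5 (E(T) = 0 + T*(-⅕) = 0 - T/5 = -T/5)
N = 4
(E(S(R(-2, 4))) + N)² = (-⅕*1 + 4)² = (-⅕ + 4)² = (19/5)² = 361/25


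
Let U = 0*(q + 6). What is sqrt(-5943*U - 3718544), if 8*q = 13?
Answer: 4*I*sqrt(232409) ≈ 1928.4*I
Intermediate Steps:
q = 13/8 (q = (1/8)*13 = 13/8 ≈ 1.6250)
U = 0 (U = 0*(13/8 + 6) = 0*(61/8) = 0)
sqrt(-5943*U - 3718544) = sqrt(-5943*0 - 3718544) = sqrt(0 - 3718544) = sqrt(-3718544) = 4*I*sqrt(232409)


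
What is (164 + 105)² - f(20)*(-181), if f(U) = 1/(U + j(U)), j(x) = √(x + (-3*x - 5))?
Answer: 6440853/89 - 543*I*√5/445 ≈ 72369.0 - 2.7285*I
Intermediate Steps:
j(x) = √(-5 - 2*x) (j(x) = √(x + (-5 - 3*x)) = √(-5 - 2*x))
f(U) = 1/(U + √(-5 - 2*U))
(164 + 105)² - f(20)*(-181) = (164 + 105)² - (-181)/(20 + √(-5 - 2*20)) = 269² - (-181)/(20 + √(-5 - 40)) = 72361 - (-181)/(20 + √(-45)) = 72361 - (-181)/(20 + 3*I*√5) = 72361 + 181/(20 + 3*I*√5)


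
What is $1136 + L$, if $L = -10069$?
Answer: $-8933$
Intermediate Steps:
$1136 + L = 1136 - 10069 = -8933$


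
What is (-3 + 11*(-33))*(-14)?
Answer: 5124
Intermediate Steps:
(-3 + 11*(-33))*(-14) = (-3 - 363)*(-14) = -366*(-14) = 5124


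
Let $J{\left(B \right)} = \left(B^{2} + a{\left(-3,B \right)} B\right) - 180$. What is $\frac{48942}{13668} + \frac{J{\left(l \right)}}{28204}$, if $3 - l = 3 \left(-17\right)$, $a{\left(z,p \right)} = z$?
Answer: $\frac{2680950}{730099} \approx 3.672$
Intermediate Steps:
$l = 54$ ($l = 3 - 3 \left(-17\right) = 3 - -51 = 3 + 51 = 54$)
$J{\left(B \right)} = -180 + B^{2} - 3 B$ ($J{\left(B \right)} = \left(B^{2} - 3 B\right) - 180 = -180 + B^{2} - 3 B$)
$\frac{48942}{13668} + \frac{J{\left(l \right)}}{28204} = \frac{48942}{13668} + \frac{-180 + 54^{2} - 162}{28204} = 48942 \cdot \frac{1}{13668} + \left(-180 + 2916 - 162\right) \frac{1}{28204} = \frac{8157}{2278} + 2574 \cdot \frac{1}{28204} = \frac{8157}{2278} + \frac{117}{1282} = \frac{2680950}{730099}$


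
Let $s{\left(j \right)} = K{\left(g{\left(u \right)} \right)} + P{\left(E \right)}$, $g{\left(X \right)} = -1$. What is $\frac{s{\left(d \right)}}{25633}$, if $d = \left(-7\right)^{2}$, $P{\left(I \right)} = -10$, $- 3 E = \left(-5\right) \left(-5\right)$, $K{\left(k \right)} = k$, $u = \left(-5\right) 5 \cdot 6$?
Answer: $- \frac{11}{25633} \approx -0.00042913$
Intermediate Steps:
$u = -150$ ($u = \left(-25\right) 6 = -150$)
$E = - \frac{25}{3}$ ($E = - \frac{\left(-5\right) \left(-5\right)}{3} = \left(- \frac{1}{3}\right) 25 = - \frac{25}{3} \approx -8.3333$)
$d = 49$
$s{\left(j \right)} = -11$ ($s{\left(j \right)} = -1 - 10 = -11$)
$\frac{s{\left(d \right)}}{25633} = - \frac{11}{25633}$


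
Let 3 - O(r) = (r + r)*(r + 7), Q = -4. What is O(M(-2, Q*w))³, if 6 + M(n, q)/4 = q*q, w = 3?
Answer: -235037040655691637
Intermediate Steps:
M(n, q) = -24 + 4*q² (M(n, q) = -24 + 4*(q*q) = -24 + 4*q²)
O(r) = 3 - 2*r*(7 + r) (O(r) = 3 - (r + r)*(r + 7) = 3 - 2*r*(7 + r))
O(M(-2, Q*w))³ = (3 - 14*(-24 + 4*(-4*3)²) - 2*(-24 + 4*(-4*3)²)²)³ = (3 - 14*(-24 + 4*(-12)²) - 2*(-24 + 4*(-12)²)²)³ = (3 - 14*(-24 + 4*144) - 2*(-24 + 4*144)²)³ = (3 - 14*(-24 + 576) - 2*(-24 + 576)²)³ = (3 - 14*552 - 2*552²)³ = (3 - 7728 - 2*304704)³ = (3 - 7728 - 609408)³ = (-617133)³ = -235037040655691637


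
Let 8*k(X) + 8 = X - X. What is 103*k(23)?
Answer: -103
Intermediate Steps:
k(X) = -1 (k(X) = -1 + (X - X)/8 = -1 + (1/8)*0 = -1 + 0 = -1)
103*k(23) = 103*(-1) = -103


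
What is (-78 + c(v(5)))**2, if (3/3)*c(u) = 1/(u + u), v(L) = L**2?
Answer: 15202201/2500 ≈ 6080.9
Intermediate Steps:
c(u) = 1/(2*u) (c(u) = 1/(u + u) = 1/(2*u))
(-78 + c(v(5)))**2 = (-78 + 1/(2*(5**2)))**2 = (-78 + (1/2)/25)**2 = (-78 + (1/2)*(1/25))**2 = (-78 + 1/50)**2 = (-3899/50)**2 = 15202201/2500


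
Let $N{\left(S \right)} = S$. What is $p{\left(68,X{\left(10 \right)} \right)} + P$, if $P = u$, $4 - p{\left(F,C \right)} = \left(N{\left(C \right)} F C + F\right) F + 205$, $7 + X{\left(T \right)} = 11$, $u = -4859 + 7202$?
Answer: $-76466$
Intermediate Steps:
$u = 2343$
$X{\left(T \right)} = 4$ ($X{\left(T \right)} = -7 + 11 = 4$)
$p{\left(F,C \right)} = -201 - F \left(F + F C^{2}\right)$ ($p{\left(F,C \right)} = 4 - \left(\left(C F C + F\right) F + 205\right) = 4 - \left(\left(F C^{2} + F\right) F + 205\right) = 4 - \left(\left(F + F C^{2}\right) F + 205\right) = 4 - \left(F \left(F + F C^{2}\right) + 205\right) = 4 - \left(205 + F \left(F + F C^{2}\right)\right) = -201 - F \left(F + F C^{2}\right)$)
$P = 2343$
$p{\left(68,X{\left(10 \right)} \right)} + P = \left(-201 - 68^{2} - 4^{2} \cdot 68^{2}\right) + 2343 = \left(-201 - 4624 - 16 \cdot 4624\right) + 2343 = \left(-201 - 4624 - 73984\right) + 2343 = -78809 + 2343 = -76466$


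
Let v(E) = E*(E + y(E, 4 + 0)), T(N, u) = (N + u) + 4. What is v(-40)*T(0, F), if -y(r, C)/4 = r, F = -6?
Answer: 9600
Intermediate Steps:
y(r, C) = -4*r
T(N, u) = 4 + N + u
v(E) = -3*E² (v(E) = E*(E - 4*E) = E*(-3*E) = -3*E²)
v(-40)*T(0, F) = (-3*(-40)²)*(4 + 0 - 6) = -3*1600*(-2) = -4800*(-2) = 9600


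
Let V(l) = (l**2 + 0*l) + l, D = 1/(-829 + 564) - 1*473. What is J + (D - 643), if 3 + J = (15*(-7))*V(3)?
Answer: -630436/265 ≈ -2379.0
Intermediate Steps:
D = -125346/265 (D = 1/(-265) - 473 = -1/265 - 473 = -125346/265 ≈ -473.00)
V(l) = l + l**2 (V(l) = (l**2 + 0) + l = l**2 + l = l + l**2)
J = -1263 (J = -3 + (15*(-7))*(3*(1 + 3)) = -3 - 315*4 = -3 - 105*12 = -3 - 1260 = -1263)
J + (D - 643) = -1263 + (-125346/265 - 643) = -1263 - 295741/265 = -630436/265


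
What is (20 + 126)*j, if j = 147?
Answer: 21462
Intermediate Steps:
(20 + 126)*j = (20 + 126)*147 = 146*147 = 21462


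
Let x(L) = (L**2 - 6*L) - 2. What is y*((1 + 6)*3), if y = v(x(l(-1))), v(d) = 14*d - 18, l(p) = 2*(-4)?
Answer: 31962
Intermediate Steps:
l(p) = -8
x(L) = -2 + L**2 - 6*L
v(d) = -18 + 14*d
y = 1522 (y = -18 + 14*(-2 + (-8)**2 - 6*(-8)) = -18 + 14*(-2 + 64 + 48) = -18 + 14*110 = -18 + 1540 = 1522)
y*((1 + 6)*3) = 1522*((1 + 6)*3) = 1522*(7*3) = 1522*21 = 31962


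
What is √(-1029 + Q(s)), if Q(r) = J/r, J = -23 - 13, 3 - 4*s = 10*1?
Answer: I*√49413/7 ≈ 31.756*I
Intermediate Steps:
s = -7/4 (s = ¾ - 5/2 = -7/4 ≈ -1.7500)
J = -36
Q(r) = -36/r
√(-1029 + Q(s)) = √(-1029 - 36/(-7/4)) = √(-1029 - 36*(-4/7)) = √(-1029 + 144/7) = √(-7059/7) = I*√49413/7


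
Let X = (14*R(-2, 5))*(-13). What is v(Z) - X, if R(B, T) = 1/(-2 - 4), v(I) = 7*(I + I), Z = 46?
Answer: 1841/3 ≈ 613.67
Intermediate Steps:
v(I) = 14*I (v(I) = 7*(2*I) = 14*I)
R(B, T) = -⅙ (R(B, T) = 1/(-6) = -⅙)
X = 91/3 (X = (14*(-⅙))*(-13) = -7/3*(-13) = 91/3 ≈ 30.333)
v(Z) - X = 14*46 - 1*91/3 = 644 - 91/3 = 1841/3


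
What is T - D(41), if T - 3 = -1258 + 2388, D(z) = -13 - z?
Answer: 1187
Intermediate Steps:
T = 1133 (T = 3 + (-1258 + 2388) = 3 + 1130 = 1133)
T - D(41) = 1133 - (-13 - 1*41) = 1133 - (-13 - 41) = 1133 - 1*(-54) = 1133 + 54 = 1187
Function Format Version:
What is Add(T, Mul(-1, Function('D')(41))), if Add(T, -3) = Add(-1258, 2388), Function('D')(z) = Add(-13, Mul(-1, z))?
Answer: 1187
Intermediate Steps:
T = 1133 (T = Add(3, Add(-1258, 2388)) = Add(3, 1130) = 1133)
Add(T, Mul(-1, Function('D')(41))) = Add(1133, Mul(-1, Add(-13, Mul(-1, 41)))) = Add(1133, Mul(-1, Add(-13, -41))) = Add(1133, Mul(-1, -54)) = Add(1133, 54) = 1187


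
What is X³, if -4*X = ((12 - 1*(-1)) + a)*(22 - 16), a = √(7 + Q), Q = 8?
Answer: -37557/4 - 7047*√15/4 ≈ -16212.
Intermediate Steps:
a = √15 (a = √(7 + 8) = √15 ≈ 3.8730)
X = -39/2 - 3*√15/2 (X = -((12 - 1*(-1)) + √15)*(22 - 16)/4 = -((12 + 1) + √15)*6/4 = -(13 + √15)*6/4 = -(78 + 6*√15)/4 = -39/2 - 3*√15/2 ≈ -25.309)
X³ = (-39/2 - 3*√15/2)³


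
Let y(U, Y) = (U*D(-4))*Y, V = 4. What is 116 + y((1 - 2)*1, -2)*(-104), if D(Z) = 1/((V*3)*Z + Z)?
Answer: 120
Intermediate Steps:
D(Z) = 1/(13*Z) (D(Z) = 1/((4*3)*Z + Z) = 1/(12*Z + Z) = 1/(13*Z))
y(U, Y) = -U*Y/52 (y(U, Y) = (U*((1/13)/(-4)))*Y = (U*((1/13)*(-1/4)))*Y = (U*(-1/52))*Y = (-U/52)*Y = -U*Y/52)
116 + y((1 - 2)*1, -2)*(-104) = 116 - 1/52*(1 - 2)*1*(-2)*(-104) = 116 - 1/52*(-1*1)*(-2)*(-104) = 116 - 1/52*(-1)*(-2)*(-104) = 116 - 1/26*(-104) = 116 + 4 = 120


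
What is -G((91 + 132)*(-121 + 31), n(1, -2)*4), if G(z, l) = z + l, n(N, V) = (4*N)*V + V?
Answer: 20110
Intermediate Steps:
n(N, V) = V + 4*N*V (n(N, V) = 4*N*V + V = V + 4*N*V)
G(z, l) = l + z
-G((91 + 132)*(-121 + 31), n(1, -2)*4) = -(-2*(1 + 4*1)*4 + (91 + 132)*(-121 + 31)) = -(-2*(1 + 4)*4 + 223*(-90)) = -(-2*5*4 - 20070) = -(-10*4 - 20070) = -(-40 - 20070) = -1*(-20110) = 20110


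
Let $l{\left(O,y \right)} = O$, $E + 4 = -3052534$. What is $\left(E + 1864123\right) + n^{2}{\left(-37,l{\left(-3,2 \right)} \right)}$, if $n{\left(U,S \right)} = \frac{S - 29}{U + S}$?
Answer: $- \frac{29710359}{25} \approx -1.1884 \cdot 10^{6}$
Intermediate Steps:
$E = -3052538$ ($E = -4 - 3052534 = -3052538$)
$n{\left(U,S \right)} = \frac{-29 + S}{S + U}$
$\left(E + 1864123\right) + n^{2}{\left(-37,l{\left(-3,2 \right)} \right)} = \left(-3052538 + 1864123\right) + \left(\frac{-29 - 3}{-3 - 37}\right)^{2} = -1188415 + \left(\frac{1}{-40} \left(-32\right)\right)^{2} = -1188415 + \left(\left(- \frac{1}{40}\right) \left(-32\right)\right)^{2} = -1188415 + \left(\frac{4}{5}\right)^{2} = -1188415 + \frac{16}{25} = - \frac{29710359}{25}$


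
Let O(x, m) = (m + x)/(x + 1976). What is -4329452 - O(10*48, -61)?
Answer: -10633134531/2456 ≈ -4.3295e+6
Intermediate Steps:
O(x, m) = (m + x)/(1976 + x)
-4329452 - O(10*48, -61) = -4329452 - (-61 + 10*48)/(1976 + 10*48) = -4329452 - (-61 + 480)/(1976 + 480) = -4329452 - 419/2456 = -10633134531/2456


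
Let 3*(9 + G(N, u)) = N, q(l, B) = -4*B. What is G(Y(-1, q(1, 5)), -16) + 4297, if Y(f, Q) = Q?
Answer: 12844/3 ≈ 4281.3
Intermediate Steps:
G(N, u) = -9 + N/3
G(Y(-1, q(1, 5)), -16) + 4297 = (-9 + (-4*5)/3) + 4297 = (-9 + (1/3)*(-20)) + 4297 = (-9 - 20/3) + 4297 = -47/3 + 4297 = 12844/3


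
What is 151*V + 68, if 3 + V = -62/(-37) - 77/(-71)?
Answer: 83506/2627 ≈ 31.788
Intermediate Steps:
V = -630/2627 (V = -3 + (-62/(-37) - 77/(-71)) = -3 + (-62*(-1/37) - 77*(-1/71)) = -3 + (62/37 + 77/71) = -3 + 7251/2627 = -630/2627 ≈ -0.23982)
151*V + 68 = 151*(-630/2627) + 68 = -95130/2627 + 68 = 83506/2627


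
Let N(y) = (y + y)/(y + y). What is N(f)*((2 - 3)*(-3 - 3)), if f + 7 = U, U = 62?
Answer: 6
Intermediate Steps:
f = 55 (f = -7 + 62 = 55)
N(y) = 1 (N(y) = (2*y)/((2*y)) = (2*y)*(1/(2*y)) = 1)
N(f)*((2 - 3)*(-3 - 3)) = 1*((2 - 3)*(-3 - 3)) = 1*(-1*(-6)) = 1*6 = 6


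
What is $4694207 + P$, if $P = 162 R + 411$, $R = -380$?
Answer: $4633058$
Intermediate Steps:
$P = -61149$ ($P = 162 \left(-380\right) + 411 = -61560 + 411 = -61149$)
$4694207 + P = 4694207 - 61149 = 4633058$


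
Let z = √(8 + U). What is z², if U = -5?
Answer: 3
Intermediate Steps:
z = √3 (z = √(8 - 5) = √3 ≈ 1.7320)
z² = (√3)² = 3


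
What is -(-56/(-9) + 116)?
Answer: -1100/9 ≈ -122.22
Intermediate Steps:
-(-56/(-9) + 116) = -(-56*(-1/9) + 116) = -(56/9 + 116) = -1*1100/9 = -1100/9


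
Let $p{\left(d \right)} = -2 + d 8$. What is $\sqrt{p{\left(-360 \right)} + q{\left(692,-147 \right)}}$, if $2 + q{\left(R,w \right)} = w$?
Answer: $i \sqrt{3031} \approx 55.055 i$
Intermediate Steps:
$p{\left(d \right)} = -2 + 8 d$
$q{\left(R,w \right)} = -2 + w$
$\sqrt{p{\left(-360 \right)} + q{\left(692,-147 \right)}} = \sqrt{\left(-2 + 8 \left(-360\right)\right) - 149} = \sqrt{\left(-2 - 2880\right) - 149} = \sqrt{-2882 - 149} = \sqrt{-3031} = i \sqrt{3031}$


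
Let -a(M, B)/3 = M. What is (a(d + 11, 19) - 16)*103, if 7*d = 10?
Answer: -38419/7 ≈ -5488.4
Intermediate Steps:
d = 10/7 (d = (⅐)*10 = 10/7 ≈ 1.4286)
a(M, B) = -3*M
(a(d + 11, 19) - 16)*103 = (-3*(10/7 + 11) - 16)*103 = (-3*87/7 - 16)*103 = (-261/7 - 16)*103 = -373/7*103 = -38419/7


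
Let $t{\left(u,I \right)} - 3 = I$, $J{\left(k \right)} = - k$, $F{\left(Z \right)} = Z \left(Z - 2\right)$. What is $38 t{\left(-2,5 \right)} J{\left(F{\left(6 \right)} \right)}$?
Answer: $-7296$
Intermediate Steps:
$F{\left(Z \right)} = Z \left(-2 + Z\right)$
$t{\left(u,I \right)} = 3 + I$
$38 t{\left(-2,5 \right)} J{\left(F{\left(6 \right)} \right)} = 38 \left(3 + 5\right) \left(- 6 \left(-2 + 6\right)\right) = 38 \cdot 8 \left(- 6 \cdot 4\right) = 304 \left(\left(-1\right) 24\right) = 304 \left(-24\right) = -7296$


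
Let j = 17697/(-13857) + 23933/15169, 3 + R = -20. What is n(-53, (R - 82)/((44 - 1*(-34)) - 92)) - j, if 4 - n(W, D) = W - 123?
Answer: 1798677912/10009373 ≈ 179.70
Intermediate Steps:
R = -23 (R = -3 - 20 = -23)
n(W, D) = 127 - W (n(W, D) = 4 - (W - 123) = 4 - (-123 + W) = 4 + (123 - W) = 127 - W)
j = 3009228/10009373 (j = 17697*(-1/13857) + 23933*(1/15169) = -5899/4619 + 3419/2167 = 3009228/10009373 ≈ 0.30064)
n(-53, (R - 82)/((44 - 1*(-34)) - 92)) - j = (127 - 1*(-53)) - 1*3009228/10009373 = (127 + 53) - 3009228/10009373 = 180 - 3009228/10009373 = 1798677912/10009373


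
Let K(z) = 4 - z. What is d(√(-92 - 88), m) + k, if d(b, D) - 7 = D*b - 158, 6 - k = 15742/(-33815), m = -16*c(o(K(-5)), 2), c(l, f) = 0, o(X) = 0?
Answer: -4887433/33815 ≈ -144.53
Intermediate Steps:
m = 0 (m = -16*0 = 0)
k = 218632/33815 (k = 6 - 15742/(-33815) = 6 - 15742*(-1)/33815 = 6 - 1*(-15742/33815) = 6 + 15742/33815 = 218632/33815 ≈ 6.4655)
d(b, D) = -151 + D*b (d(b, D) = 7 + (D*b - 158) = 7 + (-158 + D*b) = -151 + D*b)
d(√(-92 - 88), m) + k = (-151 + 0*√(-92 - 88)) + 218632/33815 = (-151 + 0*√(-180)) + 218632/33815 = (-151 + 0*(6*I*√5)) + 218632/33815 = (-151 + 0) + 218632/33815 = -151 + 218632/33815 = -4887433/33815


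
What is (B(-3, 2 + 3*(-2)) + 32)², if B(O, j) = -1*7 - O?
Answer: 784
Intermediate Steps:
B(O, j) = -7 - O
(B(-3, 2 + 3*(-2)) + 32)² = ((-7 - 1*(-3)) + 32)² = ((-7 + 3) + 32)² = (-4 + 32)² = 28² = 784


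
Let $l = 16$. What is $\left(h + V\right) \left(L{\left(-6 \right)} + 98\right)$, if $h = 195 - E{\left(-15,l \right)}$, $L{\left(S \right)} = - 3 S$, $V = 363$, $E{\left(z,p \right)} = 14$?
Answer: $63104$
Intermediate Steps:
$h = 181$ ($h = 195 - 14 = 181$)
$\left(h + V\right) \left(L{\left(-6 \right)} + 98\right) = \left(181 + 363\right) \left(\left(-3\right) \left(-6\right) + 98\right) = 544 \left(18 + 98\right) = 544 \cdot 116 = 63104$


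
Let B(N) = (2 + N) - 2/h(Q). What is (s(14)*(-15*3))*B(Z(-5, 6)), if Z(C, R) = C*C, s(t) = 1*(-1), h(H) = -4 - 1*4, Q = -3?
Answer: 4905/4 ≈ 1226.3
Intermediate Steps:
h(H) = -8 (h(H) = -4 - 4 = -8)
s(t) = -1
Z(C, R) = C²
B(N) = 9/4 + N (B(N) = (2 + N) - 2/(-8) = (2 + N) - 2*(-⅛) = (2 + N) + ¼ = 9/4 + N)
(s(14)*(-15*3))*B(Z(-5, 6)) = (-(-15)*3)*(9/4 + (-5)²) = (-1*(-45))*(9/4 + 25) = 45*(109/4) = 4905/4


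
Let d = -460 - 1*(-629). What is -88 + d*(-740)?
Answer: -125148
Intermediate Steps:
d = 169 (d = -460 + 629 = 169)
-88 + d*(-740) = -88 + 169*(-740) = -88 - 125060 = -125148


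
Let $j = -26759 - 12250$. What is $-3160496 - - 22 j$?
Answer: $-4018694$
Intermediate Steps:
$j = -39009$
$-3160496 - - 22 j = -3160496 - \left(-22\right) \left(-39009\right) = -3160496 - 858198 = -4018694$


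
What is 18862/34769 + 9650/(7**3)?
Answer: 48855788/1703681 ≈ 28.677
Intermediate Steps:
18862/34769 + 9650/(7**3) = 18862*(1/34769) + 9650/343 = 18862/34769 + 9650*(1/343) = 18862/34769 + 9650/343 = 48855788/1703681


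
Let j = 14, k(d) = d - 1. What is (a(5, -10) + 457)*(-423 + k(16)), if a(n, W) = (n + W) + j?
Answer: -190128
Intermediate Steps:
k(d) = -1 + d
a(n, W) = 14 + W + n (a(n, W) = (n + W) + 14 = (W + n) + 14 = 14 + W + n)
(a(5, -10) + 457)*(-423 + k(16)) = ((14 - 10 + 5) + 457)*(-423 + (-1 + 16)) = (9 + 457)*(-423 + 15) = 466*(-408) = -190128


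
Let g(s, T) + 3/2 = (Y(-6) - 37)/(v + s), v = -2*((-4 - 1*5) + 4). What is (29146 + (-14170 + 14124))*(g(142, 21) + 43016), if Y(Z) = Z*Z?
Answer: 47565426825/38 ≈ 1.2517e+9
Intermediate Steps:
Y(Z) = Z**2
v = 10 (v = -2*((-4 - 5) + 4) = -2*(-9 + 4) = -2*(-5) = 10)
g(s, T) = -3/2 - 1/(10 + s) (g(s, T) = -3/2 + ((-6)**2 - 37)/(10 + s) = -3/2 + (36 - 37)/(10 + s) = -3/2 - 1/(10 + s))
(29146 + (-14170 + 14124))*(g(142, 21) + 43016) = (29146 + (-14170 + 14124))*((-32 - 3*142)/(2*(10 + 142)) + 43016) = (29146 - 46)*((1/2)*(-32 - 426)/152 + 43016) = 29100*((1/2)*(1/152)*(-458) + 43016) = 29100*(-229/152 + 43016) = 29100*(6538203/152) = 47565426825/38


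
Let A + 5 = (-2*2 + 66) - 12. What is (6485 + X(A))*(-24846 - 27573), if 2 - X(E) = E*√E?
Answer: -340042053 + 7076565*√5 ≈ -3.2422e+8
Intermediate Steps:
A = 45 (A = -5 + ((-2*2 + 66) - 12) = -5 + ((-4 + 66) - 12) = -5 + (62 - 12) = -5 + 50 = 45)
X(E) = 2 - E^(3/2) (X(E) = 2 - E*√E = 2 - E^(3/2))
(6485 + X(A))*(-24846 - 27573) = (6485 + (2 - 45^(3/2)))*(-24846 - 27573) = (6485 + (2 - 135*√5))*(-52419) = (6487 - 135*√5)*(-52419) = -340042053 + 7076565*√5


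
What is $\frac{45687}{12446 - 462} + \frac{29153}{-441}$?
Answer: $- \frac{47031655}{754992} \approx -62.294$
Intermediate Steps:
$\frac{45687}{12446 - 462} + \frac{29153}{-441} = \frac{45687}{12446 - 462} + 29153 \left(- \frac{1}{441}\right) = \frac{45687}{11984} - \frac{29153}{441} = - \frac{47031655}{754992}$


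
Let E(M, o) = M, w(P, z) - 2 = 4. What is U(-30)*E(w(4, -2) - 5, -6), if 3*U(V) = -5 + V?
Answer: -35/3 ≈ -11.667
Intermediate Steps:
U(V) = -5/3 + V/3 (U(V) = (-5 + V)/3 = -5/3 + V/3)
w(P, z) = 6 (w(P, z) = 2 + 4 = 6)
U(-30)*E(w(4, -2) - 5, -6) = (-5/3 + (⅓)*(-30))*(6 - 5) = (-5/3 - 10)*1 = -35/3*1 = -35/3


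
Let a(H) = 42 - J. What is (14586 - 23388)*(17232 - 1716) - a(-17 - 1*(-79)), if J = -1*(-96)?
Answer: -136571778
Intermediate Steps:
J = 96
a(H) = -54 (a(H) = 42 - 1*96 = 42 - 96 = -54)
(14586 - 23388)*(17232 - 1716) - a(-17 - 1*(-79)) = (14586 - 23388)*(17232 - 1716) - 1*(-54) = -8802*15516 + 54 = -136571832 + 54 = -136571778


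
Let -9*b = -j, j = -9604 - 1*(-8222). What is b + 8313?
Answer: 73435/9 ≈ 8159.4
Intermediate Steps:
j = -1382 (j = -9604 + 8222 = -1382)
b = -1382/9 (b = -(-1)*(-1382)/9 = -⅑*1382 = -1382/9 ≈ -153.56)
b + 8313 = -1382/9 + 8313 = 73435/9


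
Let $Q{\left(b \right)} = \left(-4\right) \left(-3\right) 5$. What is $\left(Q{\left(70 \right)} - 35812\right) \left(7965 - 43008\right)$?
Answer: $1252857336$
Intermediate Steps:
$Q{\left(b \right)} = 60$ ($Q{\left(b \right)} = 12 \cdot 5 = 60$)
$\left(Q{\left(70 \right)} - 35812\right) \left(7965 - 43008\right) = \left(60 - 35812\right) \left(7965 - 43008\right) = \left(-35752\right) \left(-35043\right) = 1252857336$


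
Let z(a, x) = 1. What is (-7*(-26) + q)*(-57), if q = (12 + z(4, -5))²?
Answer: -20007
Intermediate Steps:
q = 169 (q = (12 + 1)² = 13² = 169)
(-7*(-26) + q)*(-57) = (-7*(-26) + 169)*(-57) = (182 + 169)*(-57) = 351*(-57) = -20007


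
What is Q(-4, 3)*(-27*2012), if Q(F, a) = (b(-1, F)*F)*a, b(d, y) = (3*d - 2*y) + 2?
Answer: 4563216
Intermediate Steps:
b(d, y) = 2 - 2*y + 3*d (b(d, y) = (-2*y + 3*d) + 2 = 2 - 2*y + 3*d)
Q(F, a) = F*a*(-1 - 2*F) (Q(F, a) = ((2 - 2*F + 3*(-1))*F)*a = ((2 - 2*F - 3)*F)*a = ((-1 - 2*F)*F)*a = (F*(-1 - 2*F))*a = F*a*(-1 - 2*F))
Q(-4, 3)*(-27*2012) = (-1*(-4)*3*(1 + 2*(-4)))*(-27*2012) = -1*(-4)*3*(1 - 8)*(-54324) = -1*(-4)*3*(-7)*(-54324) = -84*(-54324) = 4563216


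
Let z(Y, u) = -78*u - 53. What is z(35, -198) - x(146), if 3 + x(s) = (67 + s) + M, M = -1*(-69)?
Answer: 15112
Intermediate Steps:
M = 69
z(Y, u) = -53 - 78*u
x(s) = 133 + s (x(s) = -3 + ((67 + s) + 69) = -3 + (136 + s) = 133 + s)
z(35, -198) - x(146) = (-53 - 78*(-198)) - (133 + 146) = (-53 + 15444) - 1*279 = 15391 - 279 = 15112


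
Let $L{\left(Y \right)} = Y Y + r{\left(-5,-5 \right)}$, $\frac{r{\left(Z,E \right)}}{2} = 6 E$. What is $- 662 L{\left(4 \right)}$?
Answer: $29128$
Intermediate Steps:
$r{\left(Z,E \right)} = 12 E$ ($r{\left(Z,E \right)} = 2 \cdot 6 E = 12 E$)
$L{\left(Y \right)} = -60 + Y^{2}$ ($L{\left(Y \right)} = Y Y + 12 \left(-5\right) = Y^{2} - 60 = -60 + Y^{2}$)
$- 662 L{\left(4 \right)} = - 662 \left(-60 + 4^{2}\right) = - 662 \left(-60 + 16\right) = \left(-662\right) \left(-44\right) = 29128$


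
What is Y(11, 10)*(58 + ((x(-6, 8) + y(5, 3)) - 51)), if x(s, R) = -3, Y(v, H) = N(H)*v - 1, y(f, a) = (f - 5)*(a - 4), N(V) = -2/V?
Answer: -64/5 ≈ -12.800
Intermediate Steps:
y(f, a) = (-5 + f)*(-4 + a)
Y(v, H) = -1 - 2*v/H (Y(v, H) = (-2/H)*v - 1 = -2*v/H - 1 = -1 - 2*v/H)
Y(11, 10)*(58 + ((x(-6, 8) + y(5, 3)) - 51)) = ((-1*10 - 2*11)/10)*(58 + ((-3 + (20 - 5*3 - 4*5 + 3*5)) - 51)) = ((-10 - 22)/10)*(58 + ((-3 + (20 - 15 - 20 + 15)) - 51)) = ((⅒)*(-32))*(58 + ((-3 + 0) - 51)) = -16*(58 + (-3 - 51))/5 = -16*(58 - 54)/5 = -16/5*4 = -64/5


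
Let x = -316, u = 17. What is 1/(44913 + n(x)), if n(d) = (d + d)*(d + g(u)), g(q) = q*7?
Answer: 1/169417 ≈ 5.9026e-6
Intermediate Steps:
g(q) = 7*q
n(d) = 2*d*(119 + d) (n(d) = (d + d)*(d + 7*17) = (2*d)*(d + 119) = (2*d)*(119 + d) = 2*d*(119 + d))
1/(44913 + n(x)) = 1/(44913 + 2*(-316)*(119 - 316)) = 1/(44913 + 2*(-316)*(-197)) = 1/(44913 + 124504) = 1/169417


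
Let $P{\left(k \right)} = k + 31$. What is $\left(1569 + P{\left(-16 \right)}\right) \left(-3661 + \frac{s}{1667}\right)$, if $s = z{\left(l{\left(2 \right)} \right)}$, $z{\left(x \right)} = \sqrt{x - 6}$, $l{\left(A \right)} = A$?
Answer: $-5799024 + \frac{3168 i}{1667} \approx -5.799 \cdot 10^{6} + 1.9004 i$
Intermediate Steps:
$P{\left(k \right)} = 31 + k$
$z{\left(x \right)} = \sqrt{-6 + x}$
$s = 2 i$ ($s = \sqrt{-6 + 2} = \sqrt{-4} = 2 i \approx 2.0 i$)
$\left(1569 + P{\left(-16 \right)}\right) \left(-3661 + \frac{s}{1667}\right) = \left(1569 + \left(31 - 16\right)\right) \left(-3661 + \frac{2 i}{1667}\right) = \left(1569 + 15\right) \left(-3661 + 2 i \frac{1}{1667}\right) = 1584 \left(-3661 + \frac{2 i}{1667}\right) = -5799024 + \frac{3168 i}{1667}$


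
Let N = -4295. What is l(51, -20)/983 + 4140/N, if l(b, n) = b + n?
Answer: -787295/844397 ≈ -0.93237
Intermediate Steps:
l(51, -20)/983 + 4140/N = (51 - 20)/983 + 4140/(-4295) = 31*(1/983) + 4140*(-1/4295) = 31/983 - 828/859 = -787295/844397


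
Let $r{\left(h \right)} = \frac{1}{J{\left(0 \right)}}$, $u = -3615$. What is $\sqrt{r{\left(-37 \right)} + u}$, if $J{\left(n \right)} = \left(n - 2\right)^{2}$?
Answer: $\frac{i \sqrt{14459}}{2} \approx 60.123 i$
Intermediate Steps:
$J{\left(n \right)} = \left(-2 + n\right)^{2}$
$r{\left(h \right)} = \frac{1}{4}$ ($r{\left(h \right)} = \frac{1}{\left(-2 + 0\right)^{2}} = \frac{1}{\left(-2\right)^{2}} = \frac{1}{4}$)
$\sqrt{r{\left(-37 \right)} + u} = \sqrt{\frac{1}{4} - 3615} = \sqrt{- \frac{14459}{4}} = \frac{i \sqrt{14459}}{2}$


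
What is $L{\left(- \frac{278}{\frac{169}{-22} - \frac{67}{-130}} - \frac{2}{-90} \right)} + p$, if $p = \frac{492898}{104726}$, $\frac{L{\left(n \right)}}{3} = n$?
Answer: $\frac{81263181017}{670770030} \approx 121.15$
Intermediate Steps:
$L{\left(n \right)} = 3 n$
$p = \frac{246449}{52363}$ ($p = 492898 \cdot \frac{1}{104726} = \frac{246449}{52363} \approx 4.7066$)
$L{\left(- \frac{278}{\frac{169}{-22} - \frac{67}{-130}} - \frac{2}{-90} \right)} + p = 3 \left(- \frac{278}{\frac{169}{-22} - \frac{67}{-130}} - \frac{2}{-90}\right) + \frac{246449}{52363} = 3 \left(- \frac{278}{169 \left(- \frac{1}{22}\right) - - \frac{67}{130}} - - \frac{1}{45}\right) + \frac{246449}{52363} = 3 \left(- \frac{278}{- \frac{169}{22} + \frac{67}{130}} + \frac{1}{45}\right) + \frac{246449}{52363} = 3 \left(- \frac{278}{- \frac{5124}{715}} + \frac{1}{45}\right) + \frac{246449}{52363} = 3 \left(\left(-278\right) \left(- \frac{715}{5124}\right) + \frac{1}{45}\right) + \frac{246449}{52363} = 3 \left(\frac{99385}{2562} + \frac{1}{45}\right) + \frac{246449}{52363} = 3 \cdot \frac{1491629}{38430} + \frac{246449}{52363} = \frac{1491629}{12810} + \frac{246449}{52363} = \frac{81263181017}{670770030}$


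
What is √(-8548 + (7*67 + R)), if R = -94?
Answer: I*√8173 ≈ 90.405*I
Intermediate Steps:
√(-8548 + (7*67 + R)) = √(-8548 + (7*67 - 94)) = √(-8548 + (469 - 94)) = √(-8548 + 375) = √(-8173) = I*√8173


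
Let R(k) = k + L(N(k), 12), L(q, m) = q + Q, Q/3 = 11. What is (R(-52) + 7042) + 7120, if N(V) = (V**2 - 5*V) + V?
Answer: 17055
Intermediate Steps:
Q = 33 (Q = 3*11 = 33)
N(V) = V**2 - 4*V
L(q, m) = 33 + q (L(q, m) = q + 33 = 33 + q)
R(k) = 33 + k + k*(-4 + k) (R(k) = k + (33 + k*(-4 + k)) = 33 + k + k*(-4 + k))
(R(-52) + 7042) + 7120 = ((33 - 52 - 52*(-4 - 52)) + 7042) + 7120 = ((33 - 52 - 52*(-56)) + 7042) + 7120 = ((33 - 52 + 2912) + 7042) + 7120 = (2893 + 7042) + 7120 = 9935 + 7120 = 17055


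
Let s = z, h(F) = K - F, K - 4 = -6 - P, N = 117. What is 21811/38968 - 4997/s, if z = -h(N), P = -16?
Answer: -192476563/4013704 ≈ -47.955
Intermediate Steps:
K = 14 (K = 4 + (-6 - 1*(-16)) = 4 + (-6 + 16) = 4 + 10 = 14)
h(F) = 14 - F
z = 103 (z = -(14 - 1*117) = -(14 - 117) = -1*(-103) = 103)
s = 103
21811/38968 - 4997/s = 21811/38968 - 4997/103 = -192476563/4013704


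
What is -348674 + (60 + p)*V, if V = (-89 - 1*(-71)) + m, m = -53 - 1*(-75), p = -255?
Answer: -349454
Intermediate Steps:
m = 22 (m = -53 + 75 = 22)
V = 4 (V = (-89 - 1*(-71)) + 22 = (-89 + 71) + 22 = -18 + 22 = 4)
-348674 + (60 + p)*V = -348674 + (60 - 255)*4 = -348674 - 195*4 = -348674 - 780 = -349454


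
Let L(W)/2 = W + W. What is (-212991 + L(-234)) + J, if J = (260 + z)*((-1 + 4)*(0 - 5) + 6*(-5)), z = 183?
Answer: -233862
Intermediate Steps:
L(W) = 4*W (L(W) = 2*(W + W) = 2*(2*W) = 4*W)
J = -19935 (J = (260 + 183)*((-1 + 4)*(0 - 5) + 6*(-5)) = 443*(3*(-5) - 30) = 443*(-15 - 30) = 443*(-45) = -19935)
(-212991 + L(-234)) + J = (-212991 + 4*(-234)) - 19935 = (-212991 - 936) - 19935 = -213927 - 19935 = -233862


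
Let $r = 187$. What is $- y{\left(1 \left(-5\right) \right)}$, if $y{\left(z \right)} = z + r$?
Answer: $-182$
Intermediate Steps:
$y{\left(z \right)} = 187 + z$ ($y{\left(z \right)} = z + 187 = 187 + z$)
$- y{\left(1 \left(-5\right) \right)} = - (187 + 1 \left(-5\right)) = - (187 - 5) = \left(-1\right) 182 = -182$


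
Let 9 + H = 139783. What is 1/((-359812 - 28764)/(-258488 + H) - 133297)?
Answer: -59357/7911915741 ≈ -7.5022e-6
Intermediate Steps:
H = 139774 (H = -9 + 139783 = 139774)
1/((-359812 - 28764)/(-258488 + H) - 133297) = 1/((-359812 - 28764)/(-258488 + 139774) - 133297) = 1/(-388576/(-118714) - 133297) = 1/(-388576*(-1/118714) - 133297) = 1/(194288/59357 - 133297) = 1/(-7911915741/59357) = -59357/7911915741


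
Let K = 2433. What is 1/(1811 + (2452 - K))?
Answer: 1/1830 ≈ 0.00054645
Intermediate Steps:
1/(1811 + (2452 - K)) = 1/(1811 + (2452 - 1*2433)) = 1/(1811 + (2452 - 2433)) = 1/(1811 + 19) = 1/1830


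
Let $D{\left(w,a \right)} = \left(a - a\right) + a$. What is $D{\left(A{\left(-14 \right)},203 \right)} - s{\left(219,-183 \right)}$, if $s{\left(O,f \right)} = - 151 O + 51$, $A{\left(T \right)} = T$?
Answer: $33221$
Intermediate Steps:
$s{\left(O,f \right)} = 51 - 151 O$
$D{\left(w,a \right)} = a$ ($D{\left(w,a \right)} = 0 + a = a$)
$D{\left(A{\left(-14 \right)},203 \right)} - s{\left(219,-183 \right)} = 203 - \left(51 - 33069\right) = 203 - -33018 = 203 + 33018 = 33221$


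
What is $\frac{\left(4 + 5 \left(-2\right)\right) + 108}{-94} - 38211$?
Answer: $- \frac{1795968}{47} \approx -38212.0$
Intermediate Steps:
$\frac{\left(4 + 5 \left(-2\right)\right) + 108}{-94} - 38211 = - \frac{\left(4 - 10\right) + 108}{94} - 38211 = - \frac{-6 + 108}{94} - 38211 = \left(- \frac{1}{94}\right) 102 - 38211 = - \frac{51}{47} - 38211 = - \frac{1795968}{47}$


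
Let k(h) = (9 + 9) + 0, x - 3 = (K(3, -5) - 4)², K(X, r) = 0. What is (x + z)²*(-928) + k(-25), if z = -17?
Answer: -3694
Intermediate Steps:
x = 19 (x = 3 + (0 - 4)² = 3 + (-4)² = 3 + 16 = 19)
k(h) = 18 (k(h) = 18 + 0 = 18)
(x + z)²*(-928) + k(-25) = (19 - 17)²*(-928) + 18 = 2²*(-928) + 18 = 4*(-928) + 18 = -3712 + 18 = -3694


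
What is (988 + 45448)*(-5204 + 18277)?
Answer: 607057828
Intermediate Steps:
(988 + 45448)*(-5204 + 18277) = 46436*13073 = 607057828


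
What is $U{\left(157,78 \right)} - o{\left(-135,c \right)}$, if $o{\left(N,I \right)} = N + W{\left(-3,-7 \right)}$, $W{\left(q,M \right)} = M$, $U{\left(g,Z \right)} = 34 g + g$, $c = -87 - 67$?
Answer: $5637$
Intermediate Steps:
$c = -154$ ($c = -87 - 67 = -154$)
$U{\left(g,Z \right)} = 35 g$
$o{\left(N,I \right)} = -7 + N$ ($o{\left(N,I \right)} = N - 7 = -7 + N$)
$U{\left(157,78 \right)} - o{\left(-135,c \right)} = 35 \cdot 157 - \left(-7 - 135\right) = 5495 - -142 = 5495 + 142 = 5637$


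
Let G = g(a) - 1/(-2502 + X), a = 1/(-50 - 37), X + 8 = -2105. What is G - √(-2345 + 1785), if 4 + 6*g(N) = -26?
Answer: -23074/4615 - 4*I*√35 ≈ -4.9998 - 23.664*I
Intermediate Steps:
X = -2113 (X = -8 - 2105 = -2113)
a = -1/87 (a = 1/(-87) = -1/87 ≈ -0.011494)
g(N) = -5 (g(N) = -⅔ + (⅙)*(-26) = -⅔ - 13/3 = -5)
G = -23074/4615 (G = -5 - 1/(-2502 - 2113) = -5 - 1/(-4615) = -5 - 1*(-1/4615) = -5 + 1/4615 = -23074/4615 ≈ -4.9998)
G - √(-2345 + 1785) = -23074/4615 - √(-2345 + 1785) = -23074/4615 - √(-560) = -23074/4615 - 4*I*√35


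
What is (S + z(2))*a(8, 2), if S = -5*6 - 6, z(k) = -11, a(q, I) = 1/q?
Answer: -47/8 ≈ -5.8750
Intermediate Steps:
S = -36 (S = -30 - 6 = -36)
(S + z(2))*a(8, 2) = (-36 - 11)/8 = -47*1/8 = -47/8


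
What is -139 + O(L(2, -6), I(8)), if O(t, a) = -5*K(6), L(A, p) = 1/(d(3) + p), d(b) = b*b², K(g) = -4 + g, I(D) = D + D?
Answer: -149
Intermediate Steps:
I(D) = 2*D
d(b) = b³
L(A, p) = 1/(27 + p) (L(A, p) = 1/(3³ + p) = 1/(27 + p))
O(t, a) = -10 (O(t, a) = -5*(-4 + 6) = -5*2 = -10)
-139 + O(L(2, -6), I(8)) = -139 - 10 = -149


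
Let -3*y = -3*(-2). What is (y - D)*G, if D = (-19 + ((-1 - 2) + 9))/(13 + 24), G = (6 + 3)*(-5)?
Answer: 2745/37 ≈ 74.189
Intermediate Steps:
G = -45 (G = 9*(-5) = -45)
D = -13/37 (D = (-19 + (-3 + 9))/37 = (-19 + 6)*(1/37) = -13*1/37 = -13/37 ≈ -0.35135)
y = -2 (y = -(-1)*(-2) = -⅓*6 = -2)
(y - D)*G = (-2 - 1*(-13/37))*(-45) = (-2 + 13/37)*(-45) = -61/37*(-45) = 2745/37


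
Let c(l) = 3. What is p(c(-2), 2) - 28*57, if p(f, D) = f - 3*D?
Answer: -1599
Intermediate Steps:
p(c(-2), 2) - 28*57 = (3 - 3*2) - 28*57 = (3 - 6) - 1596 = -3 - 1596 = -1599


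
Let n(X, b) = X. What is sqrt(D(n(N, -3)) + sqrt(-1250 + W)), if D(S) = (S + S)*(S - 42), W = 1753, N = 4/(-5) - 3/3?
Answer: sqrt(3942 + 25*sqrt(503))/5 ≈ 13.420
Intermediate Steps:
N = -9/5 (N = 4*(-1/5) - 3*1/3 = -4/5 - 1 = -9/5 ≈ -1.8000)
D(S) = 2*S*(-42 + S) (D(S) = (2*S)*(-42 + S) = 2*S*(-42 + S))
sqrt(D(n(N, -3)) + sqrt(-1250 + W)) = sqrt(2*(-9/5)*(-42 - 9/5) + sqrt(-1250 + 1753)) = sqrt(2*(-9/5)*(-219/5) + sqrt(503)) = sqrt(3942/25 + sqrt(503))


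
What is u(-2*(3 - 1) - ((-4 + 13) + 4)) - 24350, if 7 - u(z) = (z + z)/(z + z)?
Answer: -24344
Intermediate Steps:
u(z) = 6 (u(z) = 7 - (z + z)/(z + z) = 7 - 2*z/(2*z) = 7 - 2*z*1/(2*z) = 7 - 1*1 = 7 - 1 = 6)
u(-2*(3 - 1) - ((-4 + 13) + 4)) - 24350 = 6 - 24350 = -24344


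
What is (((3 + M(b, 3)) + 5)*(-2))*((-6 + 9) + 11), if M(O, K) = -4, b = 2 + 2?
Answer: -112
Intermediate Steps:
b = 4
(((3 + M(b, 3)) + 5)*(-2))*((-6 + 9) + 11) = (((3 - 4) + 5)*(-2))*((-6 + 9) + 11) = ((-1 + 5)*(-2))*(3 + 11) = (4*(-2))*14 = -8*14 = -112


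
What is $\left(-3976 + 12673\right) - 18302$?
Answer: $-9605$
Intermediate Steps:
$\left(-3976 + 12673\right) - 18302 = 8697 - 18302 = -9605$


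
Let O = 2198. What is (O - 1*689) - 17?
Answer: 1492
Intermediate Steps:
(O - 1*689) - 17 = (2198 - 1*689) - 17 = (2198 - 689) - 17 = 1509 - 17 = 1492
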